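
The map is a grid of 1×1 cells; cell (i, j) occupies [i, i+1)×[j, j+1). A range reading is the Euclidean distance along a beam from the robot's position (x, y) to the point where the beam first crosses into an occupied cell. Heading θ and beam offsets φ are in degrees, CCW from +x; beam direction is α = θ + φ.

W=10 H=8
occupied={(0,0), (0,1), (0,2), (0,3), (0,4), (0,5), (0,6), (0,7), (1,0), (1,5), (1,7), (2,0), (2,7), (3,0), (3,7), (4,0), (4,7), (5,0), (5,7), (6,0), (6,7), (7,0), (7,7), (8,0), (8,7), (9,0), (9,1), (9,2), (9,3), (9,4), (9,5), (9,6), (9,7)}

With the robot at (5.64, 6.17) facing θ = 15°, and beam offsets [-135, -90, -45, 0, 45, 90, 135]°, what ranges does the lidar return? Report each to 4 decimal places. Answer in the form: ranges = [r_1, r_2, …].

beam 1: φ=-135°, α=240°
  cosα=-0.5000 sinα=-0.8660 | (5,6) | tMaxX 1.2800 tMaxY 0.1963 | tΔX 2.0000 tΔY 1.1547
    t=0.1963 [y] (5,5)
    t=1.2800 [x] (4,5)
    t=1.3510 [y] (4,4)
    t=2.5057 [y] (4,3)
    t=3.2800 [x] (3,3)
    t=3.6604 [y] (3,2)
    t=4.8151 [y] (3,1)
    t=5.2800 [x] (2,1)
    t=5.9698 [y] (2,0) — stop
  → r_1 = 5.9698
beam 2: φ=-90°, α=285°
  cosα=0.2588 sinα=-0.9659 | (5,6) | tMaxX 1.3909 tMaxY 0.1760 | tΔX 3.8637 tΔY 1.0353
    t=0.1760 [y] (5,5)
    t=1.2113 [y] (5,4)
    t=1.3909 [x] (6,4)
    t=2.2465 [y] (6,3)
    t=3.2818 [y] (6,2)
    t=4.3171 [y] (6,1)
    t=5.2546 [x] (7,1)
    t=5.3524 [y] (7,0) — stop
  → r_2 = 5.3524
beam 3: φ=-45°, α=330°
  cosα=0.8660 sinα=-0.5000 | (5,6) | tMaxX 0.4157 tMaxY 0.3400 | tΔX 1.1547 tΔY 2.0000
    t=0.3400 [y] (5,5)
    t=0.4157 [x] (6,5)
    t=1.5704 [x] (7,5)
    t=2.3400 [y] (7,4)
    t=2.7251 [x] (8,4)
    t=3.8798 [x] (9,4) — stop
  → r_3 = 3.8798
beam 4: φ=0°, α=15°
  cosα=0.9659 sinα=0.2588 | (5,6) | tMaxX 0.3727 tMaxY 3.2069 | tΔX 1.0353 tΔY 3.8637
    t=0.3727 [x] (6,6)
    t=1.4080 [x] (7,6)
    t=2.4433 [x] (8,6)
    t=3.2069 [y] (8,7) — stop
  → r_4 = 3.2069
beam 5: φ=45°, α=60°
  cosα=0.5000 sinα=0.8660 | (5,6) | tMaxX 0.7200 tMaxY 0.9584 | tΔX 2.0000 tΔY 1.1547
    t=0.7200 [x] (6,6)
    t=0.9584 [y] (6,7) — stop
  → r_5 = 0.9584
beam 6: φ=90°, α=105°
  cosα=-0.2588 sinα=0.9659 | (5,6) | tMaxX 2.4728 tMaxY 0.8593 | tΔX 3.8637 tΔY 1.0353
    t=0.8593 [y] (5,7) — stop
  → r_6 = 0.8593
beam 7: φ=135°, α=150°
  cosα=-0.8660 sinα=0.5000 | (5,6) | tMaxX 0.7390 tMaxY 1.6600 | tΔX 1.1547 tΔY 2.0000
    t=0.7390 [x] (4,6)
    t=1.6600 [y] (4,7) — stop
  → r_7 = 1.6600

ranges = [5.9698, 5.3524, 3.8798, 3.2069, 0.9584, 0.8593, 1.6600]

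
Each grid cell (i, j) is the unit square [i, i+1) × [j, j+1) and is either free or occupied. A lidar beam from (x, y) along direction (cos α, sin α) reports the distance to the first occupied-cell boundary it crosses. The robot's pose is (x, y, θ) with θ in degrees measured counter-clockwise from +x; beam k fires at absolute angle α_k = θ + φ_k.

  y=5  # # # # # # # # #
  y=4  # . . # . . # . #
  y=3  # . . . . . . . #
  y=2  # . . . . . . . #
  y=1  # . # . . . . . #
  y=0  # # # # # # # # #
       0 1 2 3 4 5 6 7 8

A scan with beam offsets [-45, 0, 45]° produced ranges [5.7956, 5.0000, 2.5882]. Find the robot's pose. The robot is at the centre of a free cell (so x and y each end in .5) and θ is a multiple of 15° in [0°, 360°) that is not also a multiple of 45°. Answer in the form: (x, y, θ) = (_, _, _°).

Enumerate (i+0.5, j+0.5, θ) over the 25 free cells and 16 admissible headings. For each, cast all 3 beams and compare to the given ranges.
  (4.5, 1.5, 105°): beam 1 = 3.0000 ≠ 5.7956 ✗
  (1.5, 2.5, 120°): beam 1 = 2.5882 ≠ 5.7956 ✗
  (6.5, 3.5, 30°): beam 1 = 1.5529 ≠ 5.7956 ✗
  (6.5, 1.5, 30°): beam 1 = 1.5529 ≠ 5.7956 ✗
  …
  (1.5, 2.5, 30°): r_1=5.7956, r_2=5.0000, r_3=2.5882 — all match ✓
Unique over the lattice → pose = (1.5, 2.5, 30°).

(x, y, θ) = (1.5, 2.5, 30°)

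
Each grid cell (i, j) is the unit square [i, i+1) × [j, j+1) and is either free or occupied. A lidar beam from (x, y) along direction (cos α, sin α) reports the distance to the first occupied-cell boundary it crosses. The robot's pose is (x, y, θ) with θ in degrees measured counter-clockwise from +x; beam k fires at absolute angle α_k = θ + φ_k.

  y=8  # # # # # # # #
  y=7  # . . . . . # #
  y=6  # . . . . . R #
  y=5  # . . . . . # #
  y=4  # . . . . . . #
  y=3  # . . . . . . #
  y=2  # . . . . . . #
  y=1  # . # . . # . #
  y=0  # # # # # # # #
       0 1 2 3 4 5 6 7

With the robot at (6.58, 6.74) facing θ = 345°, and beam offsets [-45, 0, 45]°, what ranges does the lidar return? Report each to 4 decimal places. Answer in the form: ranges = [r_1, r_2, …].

ranges = [0.8400, 0.4348, 0.4850]

beam 1: φ=-45°, α=300°
  cosα=0.5000 sinα=-0.8660 | (6,6) | tMaxX 0.8400 tMaxY 0.8545 | tΔX 2.0000 tΔY 1.1547
    t=0.8400 [x] (7,6) — stop
  → r_1 = 0.8400
beam 2: φ=0°, α=345°
  cosα=0.9659 sinα=-0.2588 | (6,6) | tMaxX 0.4348 tMaxY 2.8591 | tΔX 1.0353 tΔY 3.8637
    t=0.4348 [x] (7,6) — stop
  → r_2 = 0.4348
beam 3: φ=45°, α=30°
  cosα=0.8660 sinα=0.5000 | (6,6) | tMaxX 0.4850 tMaxY 0.5200 | tΔX 1.1547 tΔY 2.0000
    t=0.4850 [x] (7,6) — stop
  → r_3 = 0.4850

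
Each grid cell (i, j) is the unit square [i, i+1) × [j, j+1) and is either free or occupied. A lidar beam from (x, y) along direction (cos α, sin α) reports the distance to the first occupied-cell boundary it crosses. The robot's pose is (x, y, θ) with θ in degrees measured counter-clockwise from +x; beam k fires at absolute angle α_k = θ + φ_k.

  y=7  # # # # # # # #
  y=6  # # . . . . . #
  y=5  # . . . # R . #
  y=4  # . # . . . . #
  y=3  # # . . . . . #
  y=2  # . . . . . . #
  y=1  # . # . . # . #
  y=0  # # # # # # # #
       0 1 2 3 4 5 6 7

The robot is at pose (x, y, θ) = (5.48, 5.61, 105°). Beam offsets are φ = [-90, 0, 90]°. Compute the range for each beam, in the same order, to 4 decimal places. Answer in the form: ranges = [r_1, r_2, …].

ranges = [1.5736, 1.4390, 0.4969]

beam 1: φ=-90°, α=15°
  d=(0.9659,0.2588)  start (5,5)  tX=0.5383 tY=1.5068  stride 1/|dx|=1.0353 1/|dy|=3.8637
    cross x-line → (6,5), t=0.5383
    cross y-line → (6,6), t=1.5068
    cross x-line → (7,6), t=1.5736 (wall)
  → r_1 = 1.5736
beam 2: φ=0°, α=105°
  d=(-0.2588,0.9659)  start (5,5)  tX=1.8546 tY=0.4038  stride 1/|dx|=3.8637 1/|dy|=1.0353
    cross y-line → (5,6), t=0.4038
    cross y-line → (5,7), t=1.4390 (wall)
  → r_2 = 1.4390
beam 3: φ=90°, α=195°
  d=(-0.9659,-0.2588)  start (5,5)  tX=0.4969 tY=2.3569  stride 1/|dx|=1.0353 1/|dy|=3.8637
    cross x-line → (4,5), t=0.4969 (wall)
  → r_3 = 0.4969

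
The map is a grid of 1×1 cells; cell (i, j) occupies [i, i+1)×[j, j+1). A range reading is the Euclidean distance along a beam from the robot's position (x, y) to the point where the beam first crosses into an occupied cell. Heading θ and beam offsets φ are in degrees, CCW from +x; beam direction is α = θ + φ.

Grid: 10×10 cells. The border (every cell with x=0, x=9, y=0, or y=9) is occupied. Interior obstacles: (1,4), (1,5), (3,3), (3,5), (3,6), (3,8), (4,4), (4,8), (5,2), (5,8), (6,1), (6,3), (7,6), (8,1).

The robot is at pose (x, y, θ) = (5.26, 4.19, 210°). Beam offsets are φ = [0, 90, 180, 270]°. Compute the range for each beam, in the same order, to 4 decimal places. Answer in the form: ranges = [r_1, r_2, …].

beam 1: φ=0°, α=210°
  d=(-0.8660,-0.5000)  start (5,4)  tX=0.3002 tY=0.3800  stride 1/|dx|=1.1547 1/|dy|=2.0000
    cross x-line → (4,4), t=0.3002 (wall)
  → r_1 = 0.3002
beam 2: φ=90°, α=300°
  d=(0.5000,-0.8660)  start (5,4)  tX=1.4800 tY=0.2194  stride 1/|dx|=2.0000 1/|dy|=1.1547
    cross y-line → (5,3), t=0.2194
    cross y-line → (5,2), t=1.3741 (wall)
  → r_2 = 1.3741
beam 3: φ=180°, α=30°
  d=(0.8660,0.5000)  start (5,4)  tX=0.8545 tY=1.6200  stride 1/|dx|=1.1547 1/|dy|=2.0000
    cross x-line → (6,4), t=0.8545
    cross y-line → (6,5), t=1.6200
    cross x-line → (7,5), t=2.0092
    cross x-line → (8,5), t=3.1639
    cross y-line → (8,6), t=3.6200
    cross x-line → (9,6), t=4.3186 (wall)
  → r_3 = 4.3186
beam 4: φ=270°, α=120°
  d=(-0.5000,0.8660)  start (5,4)  tX=0.5200 tY=0.9353  stride 1/|dx|=2.0000 1/|dy|=1.1547
    cross x-line → (4,4), t=0.5200 (wall)
  → r_4 = 0.5200

ranges = [0.3002, 1.3741, 4.3186, 0.5200]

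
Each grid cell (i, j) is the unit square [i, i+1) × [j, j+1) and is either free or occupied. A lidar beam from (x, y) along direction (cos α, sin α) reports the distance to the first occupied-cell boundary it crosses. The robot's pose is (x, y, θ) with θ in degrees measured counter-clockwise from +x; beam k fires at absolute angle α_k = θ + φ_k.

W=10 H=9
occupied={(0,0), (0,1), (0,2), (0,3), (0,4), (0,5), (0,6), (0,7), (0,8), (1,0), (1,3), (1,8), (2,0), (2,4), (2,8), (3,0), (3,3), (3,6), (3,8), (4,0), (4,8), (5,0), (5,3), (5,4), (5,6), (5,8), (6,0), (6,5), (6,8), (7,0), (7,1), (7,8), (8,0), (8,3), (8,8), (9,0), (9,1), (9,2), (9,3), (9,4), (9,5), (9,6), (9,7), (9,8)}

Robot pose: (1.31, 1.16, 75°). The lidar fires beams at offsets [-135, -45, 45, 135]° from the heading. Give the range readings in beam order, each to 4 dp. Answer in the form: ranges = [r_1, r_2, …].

beam 1: φ=-135°, α=300°
  d=(0.5000,-0.8660)  start (1,1)  tX=1.3800 tY=0.1848  stride 1/|dx|=2.0000 1/|dy|=1.1547
    cross y-line → (1,0), t=0.1848 (wall)
  → r_1 = 0.1848
beam 2: φ=-45°, α=30°
  d=(0.8660,0.5000)  start (1,1)  tX=0.7967 tY=1.6800  stride 1/|dx|=1.1547 1/|dy|=2.0000
    cross x-line → (2,1), t=0.7967
    cross y-line → (2,2), t=1.6800
    cross x-line → (3,2), t=1.9514
    cross x-line → (4,2), t=3.1061
    cross y-line → (4,3), t=3.6800
    cross x-line → (5,3), t=4.2608 (wall)
  → r_2 = 4.2608
beam 3: φ=45°, α=120°
  d=(-0.5000,0.8660)  start (1,1)  tX=0.6200 tY=0.9699  stride 1/|dx|=2.0000 1/|dy|=1.1547
    cross x-line → (0,1), t=0.6200 (wall)
  → r_3 = 0.6200
beam 4: φ=135°, α=210°
  d=(-0.8660,-0.5000)  start (1,1)  tX=0.3580 tY=0.3200  stride 1/|dx|=1.1547 1/|dy|=2.0000
    cross y-line → (1,0), t=0.3200 (wall)
  → r_4 = 0.3200

ranges = [0.1848, 4.2608, 0.6200, 0.3200]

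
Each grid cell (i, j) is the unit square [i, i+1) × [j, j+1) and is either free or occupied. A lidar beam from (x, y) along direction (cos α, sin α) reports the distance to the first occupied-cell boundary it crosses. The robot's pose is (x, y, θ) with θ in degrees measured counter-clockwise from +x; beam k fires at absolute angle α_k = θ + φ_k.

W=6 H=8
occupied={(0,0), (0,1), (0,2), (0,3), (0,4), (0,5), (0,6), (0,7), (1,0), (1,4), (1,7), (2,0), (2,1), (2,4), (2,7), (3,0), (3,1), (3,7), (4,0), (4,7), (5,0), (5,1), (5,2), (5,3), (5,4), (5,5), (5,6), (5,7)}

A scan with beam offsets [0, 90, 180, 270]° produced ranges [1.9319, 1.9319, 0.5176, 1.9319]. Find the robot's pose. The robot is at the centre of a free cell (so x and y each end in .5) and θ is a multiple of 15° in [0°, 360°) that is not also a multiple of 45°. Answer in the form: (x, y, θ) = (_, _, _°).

The pose lattice has 20·16 = 320 candidates. Test each by forward raycasting.
  (4.5, 5.5, 330°): beam 1 = 0.5774 ≠ 1.9319 ✗
  (2.5, 6.5, 15°): beam 2 = 0.5176 ≠ 1.9319 ✗
  (3.5, 5.5, 165°): beam 1 = 2.5882 ≠ 1.9319 ✗
  (2.5, 5.5, 255°): beam 1 = 0.5176 ≠ 1.9319 ✗
  (3.5, 6.5, 120°): beam 1 = 0.5774 ≠ 1.9319 ✗
  …
  (4.5, 3.5, 165°): r_1=1.9319, r_2=1.9319, r_3=0.5176, r_4=1.9319 — all match ✓
Unique over the lattice → pose = (4.5, 3.5, 165°).

(x, y, θ) = (4.5, 3.5, 165°)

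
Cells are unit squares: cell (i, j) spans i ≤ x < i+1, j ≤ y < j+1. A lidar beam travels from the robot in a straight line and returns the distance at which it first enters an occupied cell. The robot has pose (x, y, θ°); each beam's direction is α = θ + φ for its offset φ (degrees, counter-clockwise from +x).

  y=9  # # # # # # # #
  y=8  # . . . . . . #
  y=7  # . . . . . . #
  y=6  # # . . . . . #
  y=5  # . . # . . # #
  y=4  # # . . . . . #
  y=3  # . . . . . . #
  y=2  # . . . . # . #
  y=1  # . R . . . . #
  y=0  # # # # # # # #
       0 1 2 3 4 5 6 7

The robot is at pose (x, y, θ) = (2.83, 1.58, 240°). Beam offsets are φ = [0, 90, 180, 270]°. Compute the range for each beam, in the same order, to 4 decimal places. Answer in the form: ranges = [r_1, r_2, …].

ranges = [0.6697, 1.1600, 8.3400, 2.1131]

beam 1: φ=0°, α=240°
  direction (-0.5000, -0.8660); cell (2,1); t to first gridline: x 1.6600, y 0.6697 (then +2.0000 / +1.1547)
    (2,0) via y @ 0.6697  # hit
  → r_1 = 0.6697
beam 2: φ=90°, α=330°
  direction (0.8660, -0.5000); cell (2,1); t to first gridline: x 0.1963, y 1.1600 (then +1.1547 / +2.0000)
    (3,1) via x @ 0.1963
    (3,0) via y @ 1.1600  # hit
  → r_2 = 1.1600
beam 3: φ=180°, α=60°
  direction (0.5000, 0.8660); cell (2,1); t to first gridline: x 0.3400, y 0.4850 (then +2.0000 / +1.1547)
    (3,1) via x @ 0.3400
    (3,2) via y @ 0.4850
    (3,3) via y @ 1.6397
    (4,3) via x @ 2.3400
    (4,4) via y @ 2.7944
    (4,5) via y @ 3.9491
    (5,5) via x @ 4.3400
    (5,6) via y @ 5.1038
    (5,7) via y @ 6.2585
    (6,7) via x @ 6.3400
    (6,8) via y @ 7.4132
    (7,8) via x @ 8.3400  # hit
  → r_3 = 8.3400
beam 4: φ=270°, α=150°
  direction (-0.8660, 0.5000); cell (2,1); t to first gridline: x 0.9584, y 0.8400 (then +1.1547 / +2.0000)
    (2,2) via y @ 0.8400
    (1,2) via x @ 0.9584
    (0,2) via x @ 2.1131  # hit
  → r_4 = 2.1131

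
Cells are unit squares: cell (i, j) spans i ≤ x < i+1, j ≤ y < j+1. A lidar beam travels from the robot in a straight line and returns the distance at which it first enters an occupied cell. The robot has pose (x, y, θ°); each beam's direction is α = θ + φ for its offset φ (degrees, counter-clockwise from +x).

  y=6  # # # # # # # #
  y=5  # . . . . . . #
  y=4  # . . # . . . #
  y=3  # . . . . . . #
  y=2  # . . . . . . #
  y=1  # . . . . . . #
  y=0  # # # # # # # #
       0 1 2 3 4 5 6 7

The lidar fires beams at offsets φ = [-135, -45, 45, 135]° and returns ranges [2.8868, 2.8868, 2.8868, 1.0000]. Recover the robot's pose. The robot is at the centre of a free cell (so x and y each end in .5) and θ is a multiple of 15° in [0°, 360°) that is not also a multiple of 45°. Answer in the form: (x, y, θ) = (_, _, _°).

(x, y, θ) = (4.5, 3.5, 15°)

The pose lattice has 29·16 = 464 candidates. Test each by forward raycasting.
  (4.5, 2.5, 210°): beam 1 = 3.6235 ≠ 2.8868 ✗
  (4.5, 3.5, 240°): beam 1 = 2.5882 ≠ 2.8868 ✗
  (4.5, 3.5, 210°): beam 1 = 2.5882 ≠ 2.8868 ✗
  (1.5, 1.5, 30°): beam 1 = 0.5176 ≠ 2.8868 ✗
  …
  (4.5, 3.5, 15°): r_1=2.8868, r_2=2.8868, r_3=2.8868, r_4=1.0000 — all match ✓
Only this pose fits every beam.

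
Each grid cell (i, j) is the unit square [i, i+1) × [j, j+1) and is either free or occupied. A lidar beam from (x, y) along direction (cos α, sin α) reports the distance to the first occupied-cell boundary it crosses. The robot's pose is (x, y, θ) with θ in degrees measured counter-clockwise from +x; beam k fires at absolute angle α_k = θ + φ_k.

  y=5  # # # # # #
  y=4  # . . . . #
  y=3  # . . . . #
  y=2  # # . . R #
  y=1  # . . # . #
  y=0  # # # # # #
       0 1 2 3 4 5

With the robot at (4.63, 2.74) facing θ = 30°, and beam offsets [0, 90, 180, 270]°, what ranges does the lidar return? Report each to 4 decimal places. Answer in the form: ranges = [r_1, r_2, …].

beam 1: φ=0°, α=30°
  cosα=0.8660 sinα=0.5000 | (4,2) | tMaxX 0.4272 tMaxY 0.5200 | tΔX 1.1547 tΔY 2.0000
    t=0.4272 [x] (5,2) — stop
  → r_1 = 0.4272
beam 2: φ=90°, α=120°
  cosα=-0.5000 sinα=0.8660 | (4,2) | tMaxX 1.2600 tMaxY 0.3002 | tΔX 2.0000 tΔY 1.1547
    t=0.3002 [y] (4,3)
    t=1.2600 [x] (3,3)
    t=1.4549 [y] (3,4)
    t=2.6096 [y] (3,5) — stop
  → r_2 = 2.6096
beam 3: φ=180°, α=210°
  cosα=-0.8660 sinα=-0.5000 | (4,2) | tMaxX 0.7275 tMaxY 1.4800 | tΔX 1.1547 tΔY 2.0000
    t=0.7275 [x] (3,2)
    t=1.4800 [y] (3,1) — stop
  → r_3 = 1.4800
beam 4: φ=270°, α=300°
  cosα=0.5000 sinα=-0.8660 | (4,2) | tMaxX 0.7400 tMaxY 0.8545 | tΔX 2.0000 tΔY 1.1547
    t=0.7400 [x] (5,2) — stop
  → r_4 = 0.7400

ranges = [0.4272, 2.6096, 1.4800, 0.7400]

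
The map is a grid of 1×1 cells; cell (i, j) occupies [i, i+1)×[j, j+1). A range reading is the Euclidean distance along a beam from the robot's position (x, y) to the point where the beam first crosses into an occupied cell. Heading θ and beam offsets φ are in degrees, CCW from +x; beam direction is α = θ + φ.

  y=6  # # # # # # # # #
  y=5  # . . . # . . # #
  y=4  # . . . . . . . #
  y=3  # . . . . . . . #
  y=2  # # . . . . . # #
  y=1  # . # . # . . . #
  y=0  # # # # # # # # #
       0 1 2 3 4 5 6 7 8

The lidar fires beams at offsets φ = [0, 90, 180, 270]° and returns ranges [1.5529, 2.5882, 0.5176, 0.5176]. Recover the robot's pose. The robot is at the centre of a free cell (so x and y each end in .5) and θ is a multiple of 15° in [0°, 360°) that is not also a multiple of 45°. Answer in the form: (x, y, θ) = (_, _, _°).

The pose lattice has 29·16 = 464 candidates. Test each by forward raycasting.
  (7.5, 3.5, 345°): beam 1 = 0.5176 ≠ 1.5529 ✗
  (2.5, 3.5, 195°): beam 2 = 1.5529 ≠ 2.5882 ✗
  (3.5, 2.5, 195°): beam 2 = 1.5529 ≠ 2.5882 ✗
  …
  (6.5, 5.5, 195°): r_1=1.5529, r_2=2.5882, r_3=0.5176, r_4=0.5176 — all match ✓
Only this pose fits every beam.

(x, y, θ) = (6.5, 5.5, 195°)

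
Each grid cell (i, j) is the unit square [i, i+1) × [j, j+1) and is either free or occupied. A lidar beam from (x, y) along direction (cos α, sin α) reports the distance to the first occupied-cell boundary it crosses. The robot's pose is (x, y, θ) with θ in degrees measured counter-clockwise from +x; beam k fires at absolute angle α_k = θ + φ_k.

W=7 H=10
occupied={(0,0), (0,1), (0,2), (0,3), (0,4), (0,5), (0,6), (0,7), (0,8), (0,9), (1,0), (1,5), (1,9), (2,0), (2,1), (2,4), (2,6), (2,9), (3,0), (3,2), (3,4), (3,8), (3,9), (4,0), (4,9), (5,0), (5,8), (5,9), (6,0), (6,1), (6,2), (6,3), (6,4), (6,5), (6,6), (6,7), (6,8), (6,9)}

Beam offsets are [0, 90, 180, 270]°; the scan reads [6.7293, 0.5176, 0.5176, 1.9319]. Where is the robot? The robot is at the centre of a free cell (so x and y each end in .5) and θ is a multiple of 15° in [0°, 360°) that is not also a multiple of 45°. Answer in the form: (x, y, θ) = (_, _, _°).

(x, y, θ) = (5.5, 7.5, 255°)

Enumerate (i+0.5, j+0.5, θ) over the 32 free cells and 16 admissible headings. For each, cast all 4 beams and compare to the given ranges.
  (5.5, 7.5, 300°): beam 1 = 1.0000 ≠ 6.7293 ✗
  (4.5, 8.5, 345°): beam 1 = 0.5176 ≠ 6.7293 ✗
  (4.5, 5.5, 120°): beam 1 = 2.8868 ≠ 6.7293 ✗
  (5.5, 6.5, 105°): beam 1 = 1.5529 ≠ 6.7293 ✗
  …
  (5.5, 7.5, 255°): r_1=6.7293, r_2=0.5176, r_3=0.5176, r_4=1.9319 — all match ✓
Unique over the lattice → pose = (5.5, 7.5, 255°).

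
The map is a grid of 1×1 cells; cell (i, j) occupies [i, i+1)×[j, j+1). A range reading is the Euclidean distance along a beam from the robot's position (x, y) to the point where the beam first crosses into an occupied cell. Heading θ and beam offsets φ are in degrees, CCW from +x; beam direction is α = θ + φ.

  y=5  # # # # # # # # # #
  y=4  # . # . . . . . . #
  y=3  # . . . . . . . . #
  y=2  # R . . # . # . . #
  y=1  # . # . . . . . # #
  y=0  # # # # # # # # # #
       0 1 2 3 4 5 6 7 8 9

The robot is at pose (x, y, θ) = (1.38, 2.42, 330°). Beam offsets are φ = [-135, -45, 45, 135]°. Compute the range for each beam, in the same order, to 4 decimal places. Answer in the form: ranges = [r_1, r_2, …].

beam 1: φ=-135°, α=195°
  direction (-0.9659, -0.2588); cell (1,2); t to first gridline: x 0.3934, y 1.6228 (then +1.0353 / +3.8637)
    (0,2) via x @ 0.3934  # hit
  → r_1 = 0.3934
beam 2: φ=-45°, α=285°
  direction (0.2588, -0.9659); cell (1,2); t to first gridline: x 2.3955, y 0.4348 (then +3.8637 / +1.0353)
    (1,1) via y @ 0.4348
    (1,0) via y @ 1.4701  # hit
  → r_2 = 1.4701
beam 3: φ=45°, α=15°
  direction (0.9659, 0.2588); cell (1,2); t to first gridline: x 0.6419, y 2.2409 (then +1.0353 / +3.8637)
    (2,2) via x @ 0.6419
    (3,2) via x @ 1.6771
    (3,3) via y @ 2.2409
    (4,3) via x @ 2.7124
    (5,3) via x @ 3.7477
    (6,3) via x @ 4.7830
    (7,3) via x @ 5.8183
    (7,4) via y @ 6.1047
    (8,4) via x @ 6.8535
    (9,4) via x @ 7.8888  # hit
  → r_3 = 7.8888
beam 4: φ=135°, α=105°
  direction (-0.2588, 0.9659); cell (1,2); t to first gridline: x 1.4682, y 0.6005 (then +3.8637 / +1.0353)
    (1,3) via y @ 0.6005
    (0,3) via x @ 1.4682  # hit
  → r_4 = 1.4682

ranges = [0.3934, 1.4701, 7.8888, 1.4682]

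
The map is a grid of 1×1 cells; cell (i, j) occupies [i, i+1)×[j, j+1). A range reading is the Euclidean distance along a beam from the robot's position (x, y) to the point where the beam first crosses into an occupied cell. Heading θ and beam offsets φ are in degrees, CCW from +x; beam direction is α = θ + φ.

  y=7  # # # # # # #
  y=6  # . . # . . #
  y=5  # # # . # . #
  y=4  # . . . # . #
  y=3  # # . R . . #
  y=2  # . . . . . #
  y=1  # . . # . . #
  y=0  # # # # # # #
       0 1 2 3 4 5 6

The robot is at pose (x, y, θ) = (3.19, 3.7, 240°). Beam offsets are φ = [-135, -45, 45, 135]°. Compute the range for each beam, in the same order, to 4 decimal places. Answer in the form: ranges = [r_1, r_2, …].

ranges = [1.3459, 1.2320, 1.7600, 1.1591]

beam 1: φ=-135°, α=105°
  dir = (cos 105°, sin 105°) = (-0.2588, 0.9659); from cell (3,3)
  next x-line at t=0.7341, next y-line at t=0.3106; Δt_x=3.8637, Δt_y=1.0353
    y: enter (3,4) at t=0.3106
    x: enter (2,4) at t=0.7341
    y: enter (2,5) at t=1.3459 ← occupied
  → r_1 = 1.3459
beam 2: φ=-45°, α=195°
  dir = (cos 195°, sin 195°) = (-0.9659, -0.2588); from cell (3,3)
  next x-line at t=0.1967, next y-line at t=2.7046; Δt_x=1.0353, Δt_y=3.8637
    x: enter (2,3) at t=0.1967
    x: enter (1,3) at t=1.2320 ← occupied
  → r_2 = 1.2320
beam 3: φ=45°, α=285°
  dir = (cos 285°, sin 285°) = (0.2588, -0.9659); from cell (3,3)
  next x-line at t=3.1296, next y-line at t=0.7247; Δt_x=3.8637, Δt_y=1.0353
    y: enter (3,2) at t=0.7247
    y: enter (3,1) at t=1.7600 ← occupied
  → r_3 = 1.7600
beam 4: φ=135°, α=15°
  dir = (cos 15°, sin 15°) = (0.9659, 0.2588); from cell (3,3)
  next x-line at t=0.8386, next y-line at t=1.1591; Δt_x=1.0353, Δt_y=3.8637
    x: enter (4,3) at t=0.8386
    y: enter (4,4) at t=1.1591 ← occupied
  → r_4 = 1.1591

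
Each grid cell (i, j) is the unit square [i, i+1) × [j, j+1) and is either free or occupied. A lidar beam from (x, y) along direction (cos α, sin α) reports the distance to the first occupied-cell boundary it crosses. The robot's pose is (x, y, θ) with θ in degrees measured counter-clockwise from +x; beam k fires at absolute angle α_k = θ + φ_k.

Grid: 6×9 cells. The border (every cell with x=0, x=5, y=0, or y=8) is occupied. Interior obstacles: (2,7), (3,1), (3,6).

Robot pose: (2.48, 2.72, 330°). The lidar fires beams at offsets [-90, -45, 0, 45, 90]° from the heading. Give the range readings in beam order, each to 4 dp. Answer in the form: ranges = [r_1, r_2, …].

beam 1: φ=-90°, α=240°
  dir = (cos 240°, sin 240°) = (-0.5000, -0.8660); from cell (2,2)
  next x-line at t=0.9600, next y-line at t=0.8314; Δt_x=2.0000, Δt_y=1.1547
    y: enter (2,1) at t=0.8314
    x: enter (1,1) at t=0.9600
    y: enter (1,0) at t=1.9861 ← occupied
  → r_1 = 1.9861
beam 2: φ=-45°, α=285°
  dir = (cos 285°, sin 285°) = (0.2588, -0.9659); from cell (2,2)
  next x-line at t=2.0091, next y-line at t=0.7454; Δt_x=3.8637, Δt_y=1.0353
    y: enter (2,1) at t=0.7454
    y: enter (2,0) at t=1.7807 ← occupied
  → r_2 = 1.7807
beam 3: φ=0°, α=330°
  dir = (cos 330°, sin 330°) = (0.8660, -0.5000); from cell (2,2)
  next x-line at t=0.6004, next y-line at t=1.4400; Δt_x=1.1547, Δt_y=2.0000
    x: enter (3,2) at t=0.6004
    y: enter (3,1) at t=1.4400 ← occupied
  → r_3 = 1.4400
beam 4: φ=45°, α=15°
  dir = (cos 15°, sin 15°) = (0.9659, 0.2588); from cell (2,2)
  next x-line at t=0.5383, next y-line at t=1.0818; Δt_x=1.0353, Δt_y=3.8637
    x: enter (3,2) at t=0.5383
    y: enter (3,3) at t=1.0818
    x: enter (4,3) at t=1.5736
    x: enter (5,3) at t=2.6089 ← occupied
  → r_4 = 2.6089
beam 5: φ=90°, α=60°
  dir = (cos 60°, sin 60°) = (0.5000, 0.8660); from cell (2,2)
  next x-line at t=1.0400, next y-line at t=0.3233; Δt_x=2.0000, Δt_y=1.1547
    y: enter (2,3) at t=0.3233
    x: enter (3,3) at t=1.0400
    y: enter (3,4) at t=1.4780
    y: enter (3,5) at t=2.6327
    x: enter (4,5) at t=3.0400
    y: enter (4,6) at t=3.7874
    y: enter (4,7) at t=4.9421
    x: enter (5,7) at t=5.0400 ← occupied
  → r_5 = 5.0400

ranges = [1.9861, 1.7807, 1.4400, 2.6089, 5.0400]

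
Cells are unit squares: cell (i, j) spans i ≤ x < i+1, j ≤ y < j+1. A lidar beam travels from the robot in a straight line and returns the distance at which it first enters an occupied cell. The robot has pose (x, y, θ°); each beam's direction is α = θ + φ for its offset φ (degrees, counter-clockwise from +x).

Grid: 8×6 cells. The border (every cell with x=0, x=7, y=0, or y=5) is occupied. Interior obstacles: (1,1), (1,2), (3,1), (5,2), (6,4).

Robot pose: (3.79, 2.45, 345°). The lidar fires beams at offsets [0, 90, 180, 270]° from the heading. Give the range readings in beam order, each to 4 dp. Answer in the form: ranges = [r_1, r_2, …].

ranges = [1.2527, 2.6400, 1.8531, 0.4659]

beam 1: φ=0°, α=345°
  direction (0.9659, -0.2588); cell (3,2); t to first gridline: x 0.2174, y 1.7387 (then +1.0353 / +3.8637)
    (4,2) via x @ 0.2174
    (5,2) via x @ 1.2527  # hit
  → r_1 = 1.2527
beam 2: φ=90°, α=75°
  direction (0.2588, 0.9659); cell (3,2); t to first gridline: x 0.8114, y 0.5694 (then +3.8637 / +1.0353)
    (3,3) via y @ 0.5694
    (4,3) via x @ 0.8114
    (4,4) via y @ 1.6047
    (4,5) via y @ 2.6400  # hit
  → r_2 = 2.6400
beam 3: φ=180°, α=165°
  direction (-0.9659, 0.2588); cell (3,2); t to first gridline: x 0.8179, y 2.1250 (then +1.0353 / +3.8637)
    (2,2) via x @ 0.8179
    (1,2) via x @ 1.8531  # hit
  → r_3 = 1.8531
beam 4: φ=270°, α=255°
  direction (-0.2588, -0.9659); cell (3,2); t to first gridline: x 3.0523, y 0.4659 (then +3.8637 / +1.0353)
    (3,1) via y @ 0.4659  # hit
  → r_4 = 0.4659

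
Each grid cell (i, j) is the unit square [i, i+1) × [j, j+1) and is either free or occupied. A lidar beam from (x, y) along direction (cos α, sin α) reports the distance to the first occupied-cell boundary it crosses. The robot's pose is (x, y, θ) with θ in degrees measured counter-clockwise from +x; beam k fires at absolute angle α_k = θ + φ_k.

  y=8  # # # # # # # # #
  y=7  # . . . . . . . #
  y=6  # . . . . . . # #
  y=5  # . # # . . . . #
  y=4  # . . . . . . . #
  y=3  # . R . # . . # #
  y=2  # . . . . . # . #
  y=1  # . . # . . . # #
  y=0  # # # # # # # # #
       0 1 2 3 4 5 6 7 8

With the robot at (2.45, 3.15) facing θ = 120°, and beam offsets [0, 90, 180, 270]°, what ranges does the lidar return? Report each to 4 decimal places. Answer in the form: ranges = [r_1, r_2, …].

ranges = [2.9000, 1.6743, 1.3279, 5.7000]

beam 1: φ=0°, α=120°
  cosα=-0.5000 sinα=0.8660 | (2,3) | tMaxX 0.9000 tMaxY 0.9815 | tΔX 2.0000 tΔY 1.1547
    t=0.9000 [x] (1,3)
    t=0.9815 [y] (1,4)
    t=2.1362 [y] (1,5)
    t=2.9000 [x] (0,5) — stop
  → r_1 = 2.9000
beam 2: φ=90°, α=210°
  cosα=-0.8660 sinα=-0.5000 | (2,3) | tMaxX 0.5196 tMaxY 0.3000 | tΔX 1.1547 tΔY 2.0000
    t=0.3000 [y] (2,2)
    t=0.5196 [x] (1,2)
    t=1.6743 [x] (0,2) — stop
  → r_2 = 1.6743
beam 3: φ=180°, α=300°
  cosα=0.5000 sinα=-0.8660 | (2,3) | tMaxX 1.1000 tMaxY 0.1732 | tΔX 2.0000 tΔY 1.1547
    t=0.1732 [y] (2,2)
    t=1.1000 [x] (3,2)
    t=1.3279 [y] (3,1) — stop
  → r_3 = 1.3279
beam 4: φ=270°, α=30°
  cosα=0.8660 sinα=0.5000 | (2,3) | tMaxX 0.6351 tMaxY 1.7000 | tΔX 1.1547 tΔY 2.0000
    t=0.6351 [x] (3,3)
    t=1.7000 [y] (3,4)
    t=1.7898 [x] (4,4)
    t=2.9445 [x] (5,4)
    t=3.7000 [y] (5,5)
    t=4.0992 [x] (6,5)
    t=5.2539 [x] (7,5)
    t=5.7000 [y] (7,6) — stop
  → r_4 = 5.7000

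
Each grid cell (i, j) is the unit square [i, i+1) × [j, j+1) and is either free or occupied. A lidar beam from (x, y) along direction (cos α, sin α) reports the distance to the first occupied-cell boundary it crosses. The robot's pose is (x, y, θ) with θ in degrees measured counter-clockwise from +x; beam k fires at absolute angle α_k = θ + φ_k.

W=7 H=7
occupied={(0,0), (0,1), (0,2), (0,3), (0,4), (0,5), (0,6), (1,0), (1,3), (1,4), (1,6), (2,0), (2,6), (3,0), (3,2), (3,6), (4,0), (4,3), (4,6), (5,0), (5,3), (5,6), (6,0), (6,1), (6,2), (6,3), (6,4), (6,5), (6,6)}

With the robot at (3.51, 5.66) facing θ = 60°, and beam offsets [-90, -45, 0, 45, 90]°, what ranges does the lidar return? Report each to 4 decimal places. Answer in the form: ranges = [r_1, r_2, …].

beam 1: φ=-90°, α=330°
  cosα=0.8660 sinα=-0.5000 | (3,5) | tMaxX 0.5658 tMaxY 1.3200 | tΔX 1.1547 tΔY 2.0000
    t=0.5658 [x] (4,5)
    t=1.3200 [y] (4,4)
    t=1.7205 [x] (5,4)
    t=2.8752 [x] (6,4) — stop
  → r_1 = 2.8752
beam 2: φ=-45°, α=15°
  cosα=0.9659 sinα=0.2588 | (3,5) | tMaxX 0.5073 tMaxY 1.3137 | tΔX 1.0353 tΔY 3.8637
    t=0.5073 [x] (4,5)
    t=1.3137 [y] (4,6) — stop
  → r_2 = 1.3137
beam 3: φ=0°, α=60°
  cosα=0.5000 sinα=0.8660 | (3,5) | tMaxX 0.9800 tMaxY 0.3926 | tΔX 2.0000 tΔY 1.1547
    t=0.3926 [y] (3,6) — stop
  → r_3 = 0.3926
beam 4: φ=45°, α=105°
  cosα=-0.2588 sinα=0.9659 | (3,5) | tMaxX 1.9705 tMaxY 0.3520 | tΔX 3.8637 tΔY 1.0353
    t=0.3520 [y] (3,6) — stop
  → r_4 = 0.3520
beam 5: φ=90°, α=150°
  cosα=-0.8660 sinα=0.5000 | (3,5) | tMaxX 0.5889 tMaxY 0.6800 | tΔX 1.1547 tΔY 2.0000
    t=0.5889 [x] (2,5)
    t=0.6800 [y] (2,6) — stop
  → r_5 = 0.6800

ranges = [2.8752, 1.3137, 0.3926, 0.3520, 0.6800]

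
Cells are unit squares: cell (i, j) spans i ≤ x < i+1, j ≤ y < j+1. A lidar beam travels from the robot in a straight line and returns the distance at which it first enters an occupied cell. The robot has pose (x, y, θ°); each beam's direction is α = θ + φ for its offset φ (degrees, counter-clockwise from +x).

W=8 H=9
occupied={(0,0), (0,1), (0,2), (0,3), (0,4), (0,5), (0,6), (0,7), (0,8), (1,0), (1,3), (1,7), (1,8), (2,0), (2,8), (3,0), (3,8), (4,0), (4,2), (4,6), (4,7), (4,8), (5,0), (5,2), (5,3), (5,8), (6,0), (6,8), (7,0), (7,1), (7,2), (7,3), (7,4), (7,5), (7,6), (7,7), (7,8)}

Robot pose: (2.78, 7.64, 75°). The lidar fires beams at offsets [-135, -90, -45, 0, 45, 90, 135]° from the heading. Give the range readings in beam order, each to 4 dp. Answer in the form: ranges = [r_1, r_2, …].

ranges = [4.4400, 1.2630, 0.7200, 0.3727, 0.4157, 0.8075, 0.9007]

beam 1: φ=-135°, α=300°
  d=(0.5000,-0.8660)  start (2,7)  tX=0.4400 tY=0.7390  stride 1/|dx|=2.0000 1/|dy|=1.1547
    cross x-line → (3,7), t=0.4400
    cross y-line → (3,6), t=0.7390
    cross y-line → (3,5), t=1.8937
    cross x-line → (4,5), t=2.4400
    cross y-line → (4,4), t=3.0484
    cross y-line → (4,3), t=4.2031
    cross x-line → (5,3), t=4.4400 (wall)
  → r_1 = 4.4400
beam 2: φ=-90°, α=345°
  d=(0.9659,-0.2588)  start (2,7)  tX=0.2278 tY=2.4728  stride 1/|dx|=1.0353 1/|dy|=3.8637
    cross x-line → (3,7), t=0.2278
    cross x-line → (4,7), t=1.2630 (wall)
  → r_2 = 1.2630
beam 3: φ=-45°, α=30°
  d=(0.8660,0.5000)  start (2,7)  tX=0.2540 tY=0.7200  stride 1/|dx|=1.1547 1/|dy|=2.0000
    cross x-line → (3,7), t=0.2540
    cross y-line → (3,8), t=0.7200 (wall)
  → r_3 = 0.7200
beam 4: φ=0°, α=75°
  d=(0.2588,0.9659)  start (2,7)  tX=0.8500 tY=0.3727  stride 1/|dx|=3.8637 1/|dy|=1.0353
    cross y-line → (2,8), t=0.3727 (wall)
  → r_4 = 0.3727
beam 5: φ=45°, α=120°
  d=(-0.5000,0.8660)  start (2,7)  tX=1.5600 tY=0.4157  stride 1/|dx|=2.0000 1/|dy|=1.1547
    cross y-line → (2,8), t=0.4157 (wall)
  → r_5 = 0.4157
beam 6: φ=90°, α=165°
  d=(-0.9659,0.2588)  start (2,7)  tX=0.8075 tY=1.3909  stride 1/|dx|=1.0353 1/|dy|=3.8637
    cross x-line → (1,7), t=0.8075 (wall)
  → r_6 = 0.8075
beam 7: φ=135°, α=210°
  d=(-0.8660,-0.5000)  start (2,7)  tX=0.9007 tY=1.2800  stride 1/|dx|=1.1547 1/|dy|=2.0000
    cross x-line → (1,7), t=0.9007 (wall)
  → r_7 = 0.9007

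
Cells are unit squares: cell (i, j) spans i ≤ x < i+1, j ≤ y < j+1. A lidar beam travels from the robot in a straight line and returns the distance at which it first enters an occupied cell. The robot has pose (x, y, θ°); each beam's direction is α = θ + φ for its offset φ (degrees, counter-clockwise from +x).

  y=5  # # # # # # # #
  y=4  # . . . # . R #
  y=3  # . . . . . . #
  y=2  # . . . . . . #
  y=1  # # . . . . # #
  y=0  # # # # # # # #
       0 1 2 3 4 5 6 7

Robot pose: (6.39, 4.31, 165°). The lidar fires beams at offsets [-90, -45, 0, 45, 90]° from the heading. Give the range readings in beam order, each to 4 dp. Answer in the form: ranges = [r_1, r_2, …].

beam 1: φ=-90°, α=75°
  cosα=0.2588 sinα=0.9659 | (6,4) | tMaxX 2.3569 tMaxY 0.7143 | tΔX 3.8637 tΔY 1.0353
    t=0.7143 [y] (6,5) — stop
  → r_1 = 0.7143
beam 2: φ=-45°, α=120°
  cosα=-0.5000 sinα=0.8660 | (6,4) | tMaxX 0.7800 tMaxY 0.7967 | tΔX 2.0000 tΔY 1.1547
    t=0.7800 [x] (5,4)
    t=0.7967 [y] (5,5) — stop
  → r_2 = 0.7967
beam 3: φ=0°, α=165°
  cosα=-0.9659 sinα=0.2588 | (6,4) | tMaxX 0.4038 tMaxY 2.6660 | tΔX 1.0353 tΔY 3.8637
    t=0.4038 [x] (5,4)
    t=1.4390 [x] (4,4) — stop
  → r_3 = 1.4390
beam 4: φ=45°, α=210°
  cosα=-0.8660 sinα=-0.5000 | (6,4) | tMaxX 0.4503 tMaxY 0.6200 | tΔX 1.1547 tΔY 2.0000
    t=0.4503 [x] (5,4)
    t=0.6200 [y] (5,3)
    t=1.6050 [x] (4,3)
    t=2.6200 [y] (4,2)
    t=2.7597 [x] (3,2)
    t=3.9144 [x] (2,2)
    t=4.6200 [y] (2,1)
    t=5.0691 [x] (1,1) — stop
  → r_4 = 5.0691
beam 5: φ=90°, α=255°
  cosα=-0.2588 sinα=-0.9659 | (6,4) | tMaxX 1.5068 tMaxY 0.3209 | tΔX 3.8637 tΔY 1.0353
    t=0.3209 [y] (6,3)
    t=1.3562 [y] (6,2)
    t=1.5068 [x] (5,2)
    t=2.3915 [y] (5,1)
    t=3.4268 [y] (5,0) — stop
  → r_5 = 3.4268

ranges = [0.7143, 0.7967, 1.4390, 5.0691, 3.4268]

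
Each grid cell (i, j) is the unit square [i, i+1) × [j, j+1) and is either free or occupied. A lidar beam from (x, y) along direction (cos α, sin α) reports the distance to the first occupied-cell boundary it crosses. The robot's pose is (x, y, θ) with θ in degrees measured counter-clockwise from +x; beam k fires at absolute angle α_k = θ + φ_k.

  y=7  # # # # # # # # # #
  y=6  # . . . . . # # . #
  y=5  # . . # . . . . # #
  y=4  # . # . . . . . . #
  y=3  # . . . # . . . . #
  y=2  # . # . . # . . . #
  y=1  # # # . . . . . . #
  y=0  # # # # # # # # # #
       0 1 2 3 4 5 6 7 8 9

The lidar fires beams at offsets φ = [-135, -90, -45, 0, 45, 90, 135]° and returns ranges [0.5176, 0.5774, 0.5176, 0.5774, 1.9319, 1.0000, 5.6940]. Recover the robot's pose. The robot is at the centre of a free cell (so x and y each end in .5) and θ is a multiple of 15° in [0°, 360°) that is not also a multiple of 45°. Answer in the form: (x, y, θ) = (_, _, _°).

The pose lattice has 38·16 = 608 candidates. Test each by forward raycasting.
  (7.5, 4.5, 300°): beam 1 = 3.6235 ≠ 0.5176 ✗
  (1.5, 3.5, 195°): beam 1 = 1.0000 ≠ 0.5176 ✗
  (3.5, 3.5, 120°): beam 3 = 1.5529 ≠ 0.5176 ✗
  (5.5, 3.5, 330°): beam 4 = 4.0415 ≠ 0.5774 ✗
  …
  (3.5, 4.5, 210°): r_1=0.5176, r_2=0.5774, r_3=0.5176, r_4=0.5774, r_5=1.9319, r_6=1.0000, r_7=5.6940 — all match ✓
No second candidate reproduces the full scan.

(x, y, θ) = (3.5, 4.5, 210°)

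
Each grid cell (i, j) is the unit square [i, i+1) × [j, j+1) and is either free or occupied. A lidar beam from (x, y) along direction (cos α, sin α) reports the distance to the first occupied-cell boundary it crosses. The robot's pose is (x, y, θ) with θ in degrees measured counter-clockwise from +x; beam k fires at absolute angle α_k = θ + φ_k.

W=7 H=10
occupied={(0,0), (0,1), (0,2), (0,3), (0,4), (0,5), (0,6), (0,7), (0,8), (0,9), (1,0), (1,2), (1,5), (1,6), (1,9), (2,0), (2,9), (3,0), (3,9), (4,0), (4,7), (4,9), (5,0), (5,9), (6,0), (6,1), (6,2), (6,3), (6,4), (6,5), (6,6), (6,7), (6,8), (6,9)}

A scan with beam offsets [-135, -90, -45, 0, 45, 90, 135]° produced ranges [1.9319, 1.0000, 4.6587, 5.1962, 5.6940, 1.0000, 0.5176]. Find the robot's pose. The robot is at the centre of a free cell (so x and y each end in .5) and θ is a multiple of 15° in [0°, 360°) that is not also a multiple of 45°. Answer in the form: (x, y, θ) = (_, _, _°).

The pose lattice has 36·16 = 576 candidates. Test each by forward raycasting.
  (5.5, 3.5, 195°): beam 1 = 1.0000 ≠ 1.9319 ✗
  (2.5, 5.5, 285°): beam 1 = 0.5774 ≠ 1.9319 ✗
  (3.5, 3.5, 255°): beam 1 = 3.0000 ≠ 1.9319 ✗
  …
  (5.5, 6.5, 210°): r_1=1.9319, r_2=1.0000, r_3=4.6587, r_4=5.1962, r_5=5.6940, r_6=1.0000, r_7=0.5176 — all match ✓
Unique over the lattice → pose = (5.5, 6.5, 210°).

(x, y, θ) = (5.5, 6.5, 210°)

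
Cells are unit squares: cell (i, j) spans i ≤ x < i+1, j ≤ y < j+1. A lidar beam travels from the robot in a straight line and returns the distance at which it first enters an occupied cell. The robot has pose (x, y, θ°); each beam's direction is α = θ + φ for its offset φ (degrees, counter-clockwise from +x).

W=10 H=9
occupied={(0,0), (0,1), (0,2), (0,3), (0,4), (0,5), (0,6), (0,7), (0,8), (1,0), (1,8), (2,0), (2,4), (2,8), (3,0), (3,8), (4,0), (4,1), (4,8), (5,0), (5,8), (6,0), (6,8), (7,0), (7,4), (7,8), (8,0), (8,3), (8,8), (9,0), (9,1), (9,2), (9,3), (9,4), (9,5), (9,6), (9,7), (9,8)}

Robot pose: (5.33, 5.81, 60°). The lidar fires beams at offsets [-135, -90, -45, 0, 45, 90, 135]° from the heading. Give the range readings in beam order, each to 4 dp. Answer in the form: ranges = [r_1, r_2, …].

beam 1: φ=-135°, α=285°
  direction (0.2588, -0.9659); cell (5,5); t to first gridline: x 2.5887, y 0.8386 (then +3.8637 / +1.0353)
    (5,4) via y @ 0.8386
    (5,3) via y @ 1.8738
    (6,3) via x @ 2.5887
    (6,2) via y @ 2.9091
    (6,1) via y @ 3.9444
    (6,0) via y @ 4.9797  # hit
  → r_1 = 4.9797
beam 2: φ=-90°, α=330°
  direction (0.8660, -0.5000); cell (5,5); t to first gridline: x 0.7736, y 1.6200 (then +1.1547 / +2.0000)
    (6,5) via x @ 0.7736
    (6,4) via y @ 1.6200
    (7,4) via x @ 1.9283  # hit
  → r_2 = 1.9283
beam 3: φ=-45°, α=15°
  direction (0.9659, 0.2588); cell (5,5); t to first gridline: x 0.6936, y 0.7341 (then +1.0353 / +3.8637)
    (6,5) via x @ 0.6936
    (6,6) via y @ 0.7341
    (7,6) via x @ 1.7289
    (8,6) via x @ 2.7642
    (9,6) via x @ 3.7995  # hit
  → r_3 = 3.7995
beam 4: φ=0°, α=60°
  direction (0.5000, 0.8660); cell (5,5); t to first gridline: x 1.3400, y 0.2194 (then +2.0000 / +1.1547)
    (5,6) via y @ 0.2194
    (6,6) via x @ 1.3400
    (6,7) via y @ 1.3741
    (6,8) via y @ 2.5288  # hit
  → r_4 = 2.5288
beam 5: φ=45°, α=105°
  direction (-0.2588, 0.9659); cell (5,5); t to first gridline: x 1.2750, y 0.1967 (then +3.8637 / +1.0353)
    (5,6) via y @ 0.1967
    (5,7) via y @ 1.2320
    (4,7) via x @ 1.2750
    (4,8) via y @ 2.2673  # hit
  → r_5 = 2.2673
beam 6: φ=90°, α=150°
  direction (-0.8660, 0.5000); cell (5,5); t to first gridline: x 0.3811, y 0.3800 (then +1.1547 / +2.0000)
    (5,6) via y @ 0.3800
    (4,6) via x @ 0.3811
    (3,6) via x @ 1.5358
    (3,7) via y @ 2.3800
    (2,7) via x @ 2.6905
    (1,7) via x @ 3.8452
    (1,8) via y @ 4.3800  # hit
  → r_6 = 4.3800
beam 7: φ=135°, α=195°
  direction (-0.9659, -0.2588); cell (5,5); t to first gridline: x 0.3416, y 3.1296 (then +1.0353 / +3.8637)
    (4,5) via x @ 0.3416
    (3,5) via x @ 1.3769
    (2,5) via x @ 2.4122
    (2,4) via y @ 3.1296  # hit
  → r_7 = 3.1296

ranges = [4.9797, 1.9283, 3.7995, 2.5288, 2.2673, 4.3800, 3.1296]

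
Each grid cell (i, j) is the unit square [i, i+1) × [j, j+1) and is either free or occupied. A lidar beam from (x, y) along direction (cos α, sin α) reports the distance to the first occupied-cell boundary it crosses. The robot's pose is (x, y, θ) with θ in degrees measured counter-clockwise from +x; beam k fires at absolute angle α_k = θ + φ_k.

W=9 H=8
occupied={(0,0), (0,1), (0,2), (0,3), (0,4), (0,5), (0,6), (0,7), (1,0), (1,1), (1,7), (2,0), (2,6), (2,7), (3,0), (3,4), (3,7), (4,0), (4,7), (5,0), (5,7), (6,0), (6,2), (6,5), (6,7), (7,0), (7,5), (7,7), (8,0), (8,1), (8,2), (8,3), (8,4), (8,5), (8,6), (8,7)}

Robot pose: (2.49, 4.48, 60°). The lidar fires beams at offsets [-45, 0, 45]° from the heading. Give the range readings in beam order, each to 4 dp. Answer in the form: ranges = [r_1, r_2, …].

ranges = [0.5280, 2.9098, 1.5736]

beam 1: φ=-45°, α=15°
  d=(0.9659,0.2588)  start (2,4)  tX=0.5280 tY=2.0091  stride 1/|dx|=1.0353 1/|dy|=3.8637
    cross x-line → (3,4), t=0.5280 (wall)
  → r_1 = 0.5280
beam 2: φ=0°, α=60°
  d=(0.5000,0.8660)  start (2,4)  tX=1.0200 tY=0.6004  stride 1/|dx|=2.0000 1/|dy|=1.1547
    cross y-line → (2,5), t=0.6004
    cross x-line → (3,5), t=1.0200
    cross y-line → (3,6), t=1.7551
    cross y-line → (3,7), t=2.9098 (wall)
  → r_2 = 2.9098
beam 3: φ=45°, α=105°
  d=(-0.2588,0.9659)  start (2,4)  tX=1.8932 tY=0.5383  stride 1/|dx|=3.8637 1/|dy|=1.0353
    cross y-line → (2,5), t=0.5383
    cross y-line → (2,6), t=1.5736 (wall)
  → r_3 = 1.5736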